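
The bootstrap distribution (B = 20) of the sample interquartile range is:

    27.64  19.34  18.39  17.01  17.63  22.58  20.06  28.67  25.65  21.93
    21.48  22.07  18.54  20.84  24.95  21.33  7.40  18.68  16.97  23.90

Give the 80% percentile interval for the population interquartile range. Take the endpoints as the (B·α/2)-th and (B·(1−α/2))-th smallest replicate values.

(16.97, 25.65)

Sorted replicates: 7.40, 16.97, 17.01, 17.63, 18.39, 18.54, 18.68, 19.34, 20.06, 20.84, 21.33, 21.48, 21.93, 22.07, 22.58, 23.90, 24.95, 25.65, 27.64, 28.67
α = 0.20; lower rank = 20 × 0.100 = 2; upper rank = 20 × 0.900 = 18.
The 2nd smallest replicate is 16.97; the 18th is 25.65.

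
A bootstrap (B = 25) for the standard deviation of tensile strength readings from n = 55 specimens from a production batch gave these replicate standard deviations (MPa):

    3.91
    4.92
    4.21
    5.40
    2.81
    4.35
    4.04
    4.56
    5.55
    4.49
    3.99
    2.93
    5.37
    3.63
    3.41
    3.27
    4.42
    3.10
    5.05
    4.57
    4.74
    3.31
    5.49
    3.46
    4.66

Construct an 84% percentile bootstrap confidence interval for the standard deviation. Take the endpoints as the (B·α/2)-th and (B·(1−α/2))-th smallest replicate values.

Sorted replicates: 2.81, 2.93, 3.10, 3.27, 3.31, 3.41, 3.46, 3.63, 3.91, 3.99, 4.04, 4.21, 4.35, 4.42, 4.49, 4.56, 4.57, 4.66, 4.74, 4.92, 5.05, 5.37, 5.40, 5.49, 5.55
α = 0.16; lower rank = 25 × 0.080 = 2; upper rank = 25 × 0.920 = 23.
The 2nd smallest replicate is 2.93; the 23rd is 5.40.

(2.93, 5.40)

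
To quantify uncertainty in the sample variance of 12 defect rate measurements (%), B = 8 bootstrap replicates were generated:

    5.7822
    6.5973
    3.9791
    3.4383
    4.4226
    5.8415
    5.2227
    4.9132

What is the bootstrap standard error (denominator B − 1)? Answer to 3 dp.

SE* = 1.051

Bootstrap SE is the standard deviation of the 8 replicate variances.
Mean of replicates: (5.7822 + 6.5973 + 3.9791 + 3.4383 + 4.4226 + 5.8415 + 5.2227 + 4.9132) / 8 = 40.19690 / 8 = 5.02461
Sum of squared deviations: (+0.75759)² + (+1.57269)² + (−1.04551)² + (−1.58631)² + (−0.60201)² + (+0.81689)² + (+0.19809)² + (−0.11141)² = 7.73814
Variance = 7.73814 / 7 = 1.10545
SE* = √1.10545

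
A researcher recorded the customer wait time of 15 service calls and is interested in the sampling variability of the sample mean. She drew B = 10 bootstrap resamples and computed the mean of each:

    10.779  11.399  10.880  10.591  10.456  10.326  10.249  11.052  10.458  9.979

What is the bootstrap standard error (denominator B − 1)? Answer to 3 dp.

Bootstrap SE is the standard deviation of the 10 replicate means.
Mean of replicates: (10.779 + 11.399 + 10.880 + 10.591 + 10.456 + 10.326 + 10.249 + 11.052 + 10.458 + 9.979) / 10 = 106.1690 / 10 = 10.6169
Sum of squared deviations: (+0.1621)² + (+0.7821)² + (+0.2631)² + (−0.0259)² + (−0.1609)² + (−0.2909)² + (−0.3679)² + (+0.4351)² + (−0.1589)² + (−0.6379)² = 1.5752
Variance = 1.5752 / 9 = 0.1750
SE* = √0.1750

SE* = 0.418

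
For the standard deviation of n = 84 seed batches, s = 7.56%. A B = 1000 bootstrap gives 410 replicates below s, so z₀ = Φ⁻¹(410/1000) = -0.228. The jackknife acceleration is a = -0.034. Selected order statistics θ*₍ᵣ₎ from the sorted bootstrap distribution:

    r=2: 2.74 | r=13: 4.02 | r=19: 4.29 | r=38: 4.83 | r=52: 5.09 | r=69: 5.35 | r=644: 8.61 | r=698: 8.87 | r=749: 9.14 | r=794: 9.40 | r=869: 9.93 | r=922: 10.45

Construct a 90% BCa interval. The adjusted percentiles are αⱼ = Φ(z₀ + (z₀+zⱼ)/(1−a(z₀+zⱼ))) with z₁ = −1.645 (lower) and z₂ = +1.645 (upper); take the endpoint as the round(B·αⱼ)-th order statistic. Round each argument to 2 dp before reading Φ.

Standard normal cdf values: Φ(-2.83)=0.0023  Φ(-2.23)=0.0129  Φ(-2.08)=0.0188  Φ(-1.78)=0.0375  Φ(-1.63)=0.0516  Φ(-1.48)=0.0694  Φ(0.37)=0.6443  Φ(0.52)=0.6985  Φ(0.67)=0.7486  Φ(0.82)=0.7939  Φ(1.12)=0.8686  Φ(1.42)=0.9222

Lower: z₀ + z₁ = -0.228 + (-1.645) = -1.873; 1 − a(z₀+z₁) = 1 − (-0.034)(-1.873) = 0.9363; argument = -0.228 + (-1.873)/0.9363 = -2.2284 → -2.23.
α₁ = Φ(-2.23) = 0.0129; rank = round(1000 × 0.0129) = 13; θ*₍13₎ = 4.02.
Upper: z₀ + z₂ = 1.417; 1 − a(z₀+z₂) = 1.0482; argument = 1.1239 → 1.12; α₂ = 0.8686; rank = 869; θ*₍869₎ = 9.93.

(4.02, 9.93)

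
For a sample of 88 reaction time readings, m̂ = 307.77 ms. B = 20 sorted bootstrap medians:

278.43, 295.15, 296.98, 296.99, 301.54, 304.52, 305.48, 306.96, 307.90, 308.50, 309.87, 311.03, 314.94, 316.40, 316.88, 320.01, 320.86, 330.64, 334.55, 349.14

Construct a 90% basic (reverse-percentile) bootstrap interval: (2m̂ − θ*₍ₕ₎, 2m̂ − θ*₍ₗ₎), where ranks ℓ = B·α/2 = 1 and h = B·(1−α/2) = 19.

(280.99, 337.11)

Percentile endpoints at ranks 1 and 19: θ*₍1₎ = 278.43, θ*₍19₎ = 334.55.
Basic interval reflects these around m̂:
  lower = 2 × 307.77 − 334.55 = 280.99
  upper = 2 × 307.77 − 278.43 = 337.11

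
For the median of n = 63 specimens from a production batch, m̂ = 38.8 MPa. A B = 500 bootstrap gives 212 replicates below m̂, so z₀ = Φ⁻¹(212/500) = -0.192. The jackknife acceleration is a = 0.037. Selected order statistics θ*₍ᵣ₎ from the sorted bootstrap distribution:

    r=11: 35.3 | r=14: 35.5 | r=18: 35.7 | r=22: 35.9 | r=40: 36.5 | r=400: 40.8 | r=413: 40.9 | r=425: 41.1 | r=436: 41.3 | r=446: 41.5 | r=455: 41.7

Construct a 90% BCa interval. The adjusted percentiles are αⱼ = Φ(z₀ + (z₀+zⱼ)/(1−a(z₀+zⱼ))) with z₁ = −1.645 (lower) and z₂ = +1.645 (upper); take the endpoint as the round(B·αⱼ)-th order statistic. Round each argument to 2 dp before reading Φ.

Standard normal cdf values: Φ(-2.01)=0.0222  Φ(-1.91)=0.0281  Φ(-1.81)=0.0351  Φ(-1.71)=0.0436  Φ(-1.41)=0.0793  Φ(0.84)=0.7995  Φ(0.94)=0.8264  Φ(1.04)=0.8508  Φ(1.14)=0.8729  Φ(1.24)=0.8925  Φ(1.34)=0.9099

(35.5, 41.7)

Lower: z₀ + z₁ = -0.192 + (-1.645) = -1.837; 1 − a(z₀+z₁) = 1 − (0.037)(-1.837) = 1.0680; argument = -0.192 + (-1.837)/1.0680 = -1.9121 → -1.91.
α₁ = Φ(-1.91) = 0.0281; rank = round(500 × 0.0281) = 14; θ*₍14₎ = 35.5.
Upper: z₀ + z₂ = 1.453; 1 − a(z₀+z₂) = 0.9462; argument = 1.3436 → 1.34; α₂ = 0.9099; rank = 455; θ*₍455₎ = 41.7.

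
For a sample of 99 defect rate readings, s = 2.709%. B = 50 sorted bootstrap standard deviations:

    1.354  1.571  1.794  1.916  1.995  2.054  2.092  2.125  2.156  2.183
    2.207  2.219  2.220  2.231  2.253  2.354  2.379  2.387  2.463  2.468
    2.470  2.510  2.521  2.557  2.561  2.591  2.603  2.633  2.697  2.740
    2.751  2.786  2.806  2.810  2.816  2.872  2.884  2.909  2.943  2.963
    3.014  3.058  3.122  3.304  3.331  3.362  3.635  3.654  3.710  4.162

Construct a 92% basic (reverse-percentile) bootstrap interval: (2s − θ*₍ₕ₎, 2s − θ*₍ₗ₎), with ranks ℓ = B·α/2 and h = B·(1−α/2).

Percentile endpoints at ranks 2 and 48: θ*₍2₎ = 1.571, θ*₍48₎ = 3.654.
Basic interval reflects these around s:
  lower = 2 × 2.709 − 3.654 = 1.764
  upper = 2 × 2.709 − 1.571 = 3.847

(1.764, 3.847)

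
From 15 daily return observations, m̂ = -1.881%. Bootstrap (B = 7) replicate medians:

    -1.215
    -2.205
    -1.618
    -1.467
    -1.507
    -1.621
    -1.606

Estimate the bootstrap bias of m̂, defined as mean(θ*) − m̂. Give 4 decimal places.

mean(θ*) = ((-1.215) + (-2.205) + (-1.618) + (-1.467) + (-1.507) + (-1.621) + (-1.606)) / 7 = -1.60557
bias = -1.60557 − -1.881

bias = +0.2754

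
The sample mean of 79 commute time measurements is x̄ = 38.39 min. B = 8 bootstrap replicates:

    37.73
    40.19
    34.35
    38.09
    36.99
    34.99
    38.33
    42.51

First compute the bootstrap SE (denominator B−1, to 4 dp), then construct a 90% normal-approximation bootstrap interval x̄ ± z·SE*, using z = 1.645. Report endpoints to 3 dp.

(34.054, 42.726)

Mean of replicates = 37.8975; sum of squared deviations = 48.6447; SE* = √(48.6447/7) = 2.6361
Margin = 1.645 × 2.6361 = 4.3364
Interval: 38.39 ± 4.3364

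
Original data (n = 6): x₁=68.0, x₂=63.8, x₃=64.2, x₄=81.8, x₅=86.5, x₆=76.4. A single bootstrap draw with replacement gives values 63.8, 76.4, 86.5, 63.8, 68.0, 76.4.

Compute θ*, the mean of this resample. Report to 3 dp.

Mean = (63.8 + 76.4 + 86.5 + 63.8 + 68.0 + 76.4) / 6 = 434.90 / 6 = 72.483

θ* = 72.483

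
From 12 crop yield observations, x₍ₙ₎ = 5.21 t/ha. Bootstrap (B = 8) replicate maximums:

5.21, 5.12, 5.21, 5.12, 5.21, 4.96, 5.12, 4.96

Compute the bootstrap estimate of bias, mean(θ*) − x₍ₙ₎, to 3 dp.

bias = −0.096

mean(θ*) = (5.21 + 5.12 + 5.21 + 5.12 + 5.21 + 4.96 + 5.12 + 4.96) / 8 = 5.1137
bias = 5.1137 − 5.21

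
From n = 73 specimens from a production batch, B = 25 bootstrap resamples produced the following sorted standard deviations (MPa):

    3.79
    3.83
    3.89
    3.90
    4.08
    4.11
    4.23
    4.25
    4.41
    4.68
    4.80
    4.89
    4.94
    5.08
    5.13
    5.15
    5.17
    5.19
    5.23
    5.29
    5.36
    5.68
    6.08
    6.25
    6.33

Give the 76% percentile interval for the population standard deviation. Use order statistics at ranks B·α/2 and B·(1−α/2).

α = 0.24; lower rank = 25 × 0.120 = 3; upper rank = 25 × 0.880 = 22.
The 3rd smallest replicate is 3.89; the 22nd is 5.68.

(3.89, 5.68)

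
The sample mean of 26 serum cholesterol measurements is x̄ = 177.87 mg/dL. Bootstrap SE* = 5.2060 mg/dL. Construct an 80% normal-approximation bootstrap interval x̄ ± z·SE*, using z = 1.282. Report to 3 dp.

Margin = 1.282 × 5.2060 = 6.6741
Interval: 177.87 ± 6.6741

(171.196, 184.544)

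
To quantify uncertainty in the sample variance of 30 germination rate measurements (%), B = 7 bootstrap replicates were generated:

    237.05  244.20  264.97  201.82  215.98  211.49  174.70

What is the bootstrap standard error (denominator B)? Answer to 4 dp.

Bootstrap SE is the standard deviation of the 7 replicate variances.
Mean of replicates: (237.05 + 244.20 + 264.97 + 201.82 + 215.98 + 211.49 + 174.70) / 7 = 1550.21000 / 7 = 221.45857
Sum of squared deviations: (+15.59143)² + (+22.74143)² + (+43.51143)² + (−19.63857)² + (−5.47857)² + (−9.96857)² + (−46.75857)² = 5354.93429
Variance = 5354.93429 / 7 = 764.99061
SE* = √764.99061

SE* = 27.6585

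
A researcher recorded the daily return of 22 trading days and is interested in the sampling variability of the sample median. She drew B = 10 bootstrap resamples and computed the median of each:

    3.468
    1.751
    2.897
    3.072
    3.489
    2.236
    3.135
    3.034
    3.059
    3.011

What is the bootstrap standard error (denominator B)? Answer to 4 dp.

Bootstrap SE is the standard deviation of the 10 replicate medians.
Mean of replicates: (3.468 + 1.751 + 2.897 + 3.072 + 3.489 + 2.236 + 3.135 + 3.034 + 3.059 + 3.011) / 10 = 29.15200 / 10 = 2.91520
Sum of squared deviations: (+0.55280)² + (−1.16420)² + (−0.01820)² + (+0.15680)² + (+0.57380)² + (−0.67920)² + (+0.21980)² + (+0.11880)² + (+0.14380)² + (+0.09580)² = 2.56871
Variance = 2.56871 / 10 = 0.25687
SE* = √0.25687

SE* = 0.5068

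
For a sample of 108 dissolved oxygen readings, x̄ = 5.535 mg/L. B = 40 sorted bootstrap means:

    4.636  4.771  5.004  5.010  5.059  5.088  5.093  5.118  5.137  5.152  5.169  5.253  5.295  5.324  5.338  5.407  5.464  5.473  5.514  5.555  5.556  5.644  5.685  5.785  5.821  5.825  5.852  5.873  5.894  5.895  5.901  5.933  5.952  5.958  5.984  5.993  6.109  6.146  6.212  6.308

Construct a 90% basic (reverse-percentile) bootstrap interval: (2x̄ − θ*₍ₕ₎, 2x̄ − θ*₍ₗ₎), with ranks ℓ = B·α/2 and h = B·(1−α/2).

(4.924, 6.299)

Percentile endpoints at ranks 2 and 38: θ*₍2₎ = 4.771, θ*₍38₎ = 6.146.
Basic interval reflects these around x̄:
  lower = 2 × 5.535 − 6.146 = 4.924
  upper = 2 × 5.535 − 4.771 = 6.299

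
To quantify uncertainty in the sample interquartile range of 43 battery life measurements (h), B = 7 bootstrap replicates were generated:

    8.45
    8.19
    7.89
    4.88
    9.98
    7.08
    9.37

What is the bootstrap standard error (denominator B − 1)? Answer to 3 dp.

SE* = 1.665

Bootstrap SE is the standard deviation of the 7 replicate interquartile ranges.
Mean of replicates: (8.45 + 8.19 + 7.89 + 4.88 + 9.98 + 7.08 + 9.37) / 7 = 55.8400 / 7 = 7.9771
Sum of squared deviations: (+0.4729)² + (+0.2129)² + (−0.0871)² + (−3.0971)² + (+2.0029)² + (−0.8971)² + (+1.3929)² = 16.6251
Variance = 16.6251 / 6 = 2.7709
SE* = √2.7709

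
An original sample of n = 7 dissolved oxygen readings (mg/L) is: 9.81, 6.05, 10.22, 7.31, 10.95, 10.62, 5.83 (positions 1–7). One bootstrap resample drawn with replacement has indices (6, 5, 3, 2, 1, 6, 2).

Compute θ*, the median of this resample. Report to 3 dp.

θ* = 10.220

Resample values: 10.62, 10.95, 10.22, 6.05, 9.81, 10.62, 6.05.
Sorted: 6.05, 6.05, 9.81, 10.22, 10.62, 10.62, 10.95
Median = middle value = 10.220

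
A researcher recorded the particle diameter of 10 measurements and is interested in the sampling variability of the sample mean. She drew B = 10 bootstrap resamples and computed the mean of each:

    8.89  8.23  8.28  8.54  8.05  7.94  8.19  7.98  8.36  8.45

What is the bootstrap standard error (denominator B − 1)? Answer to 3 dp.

Bootstrap SE is the standard deviation of the 10 replicate means.
Mean of replicates: (8.89 + 8.23 + 8.28 + 8.54 + 8.05 + 7.94 + 8.19 + 7.98 + 8.36 + 8.45) / 10 = 82.9100 / 10 = 8.2910
Sum of squared deviations: (+0.5990)² + (−0.0610)² + (−0.0110)² + (+0.2490)² + (−0.2410)² + (−0.3510)² + (−0.1010)² + (−0.3110)² + (+0.0690)² + (+0.1590)² = 0.7429
Variance = 0.7429 / 9 = 0.0825
SE* = √0.0825

SE* = 0.287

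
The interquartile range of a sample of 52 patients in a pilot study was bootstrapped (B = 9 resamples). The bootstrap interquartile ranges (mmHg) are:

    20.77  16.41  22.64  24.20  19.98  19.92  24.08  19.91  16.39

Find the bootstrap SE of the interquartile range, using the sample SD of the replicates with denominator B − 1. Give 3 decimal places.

SE* = 2.866

Bootstrap SE is the standard deviation of the 9 replicate interquartile ranges.
Mean of replicates: (20.77 + 16.41 + 22.64 + 24.20 + 19.98 + 19.92 + 24.08 + 19.91 + 16.39) / 9 = 184.3000 / 9 = 20.4778
Sum of squared deviations: (+0.2922)² + (−4.0678)² + (+2.1622)² + (+3.7222)² + (−0.4978)² + (−0.5578)² + (+3.6022)² + (−0.5678)² + (−4.0878)² = 65.7296
Variance = 65.7296 / 8 = 8.2162
SE* = √8.2162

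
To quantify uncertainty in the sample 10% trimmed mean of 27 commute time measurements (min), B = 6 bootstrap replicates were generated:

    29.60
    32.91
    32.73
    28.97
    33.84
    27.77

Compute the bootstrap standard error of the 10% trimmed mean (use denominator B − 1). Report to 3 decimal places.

Bootstrap SE is the standard deviation of the 6 replicate 10% trimmed means.
Mean of replicates: (29.60 + 32.91 + 32.73 + 28.97 + 33.84 + 27.77) / 6 = 185.8200 / 6 = 30.9700
Sum of squared deviations: (−1.3700)² + (+1.9400)² + (+1.7600)² + (−2.0000)² + (+2.8700)² + (−3.2000)² = 31.2150
Variance = 31.2150 / 5 = 6.2430
SE* = √6.2430

SE* = 2.499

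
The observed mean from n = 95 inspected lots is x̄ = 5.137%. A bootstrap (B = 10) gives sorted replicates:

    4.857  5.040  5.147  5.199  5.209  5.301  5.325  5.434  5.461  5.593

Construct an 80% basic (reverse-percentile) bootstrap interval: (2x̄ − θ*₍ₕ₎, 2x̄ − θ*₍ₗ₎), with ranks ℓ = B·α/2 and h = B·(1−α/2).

(4.813, 5.417)

Percentile endpoints at ranks 1 and 9: θ*₍1₎ = 4.857, θ*₍9₎ = 5.461.
Basic interval reflects these around x̄:
  lower = 2 × 5.137 − 5.461 = 4.813
  upper = 2 × 5.137 − 4.857 = 5.417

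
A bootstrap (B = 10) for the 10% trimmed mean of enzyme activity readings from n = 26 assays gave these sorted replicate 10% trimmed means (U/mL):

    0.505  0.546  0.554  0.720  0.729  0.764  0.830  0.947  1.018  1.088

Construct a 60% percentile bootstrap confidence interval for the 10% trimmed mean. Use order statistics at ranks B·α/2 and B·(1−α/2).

α = 0.40; lower rank = 10 × 0.200 = 2; upper rank = 10 × 0.800 = 8.
The 2nd smallest replicate is 0.546; the 8th is 0.947.

(0.546, 0.947)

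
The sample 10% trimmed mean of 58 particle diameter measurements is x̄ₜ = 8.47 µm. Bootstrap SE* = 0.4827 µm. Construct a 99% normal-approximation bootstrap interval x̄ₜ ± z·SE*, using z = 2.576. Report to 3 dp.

Margin = 2.576 × 0.4827 = 1.2434
Interval: 8.47 ± 1.2434

(7.227, 9.713)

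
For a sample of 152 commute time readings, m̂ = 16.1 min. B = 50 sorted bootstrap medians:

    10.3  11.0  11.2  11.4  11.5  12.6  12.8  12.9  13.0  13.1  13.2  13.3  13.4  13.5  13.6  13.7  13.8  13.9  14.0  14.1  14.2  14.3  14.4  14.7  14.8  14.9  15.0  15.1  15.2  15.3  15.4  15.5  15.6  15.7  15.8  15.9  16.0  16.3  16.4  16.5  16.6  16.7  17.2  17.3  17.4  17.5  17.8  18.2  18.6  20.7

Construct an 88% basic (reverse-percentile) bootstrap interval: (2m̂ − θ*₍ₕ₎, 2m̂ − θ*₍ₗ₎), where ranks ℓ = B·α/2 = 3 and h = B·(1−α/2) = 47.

(14.4, 21.0)

Percentile endpoints at ranks 3 and 47: θ*₍3₎ = 11.2, θ*₍47₎ = 17.8.
Basic interval reflects these around m̂:
  lower = 2 × 16.1 − 17.8 = 14.4
  upper = 2 × 16.1 − 11.2 = 21.0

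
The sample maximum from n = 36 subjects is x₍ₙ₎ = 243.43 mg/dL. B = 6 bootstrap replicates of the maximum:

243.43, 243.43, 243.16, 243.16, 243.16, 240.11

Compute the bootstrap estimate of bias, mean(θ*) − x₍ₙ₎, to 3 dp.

bias = −0.688

mean(θ*) = (243.43 + 243.43 + 243.16 + 243.16 + 243.16 + 240.11) / 6 = 242.7417
bias = 242.7417 − 243.43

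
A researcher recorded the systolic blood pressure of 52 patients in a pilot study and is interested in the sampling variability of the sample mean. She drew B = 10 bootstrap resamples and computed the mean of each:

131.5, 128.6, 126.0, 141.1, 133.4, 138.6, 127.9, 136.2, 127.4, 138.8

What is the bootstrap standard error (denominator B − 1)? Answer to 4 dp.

Bootstrap SE is the standard deviation of the 10 replicate means.
Mean of replicates: (131.5 + 128.6 + 126.0 + 141.1 + 133.4 + 138.6 + 127.9 + 136.2 + 127.4 + 138.8) / 10 = 1329.50000 / 10 = 132.95000
Sum of squared deviations: (−1.45000)² + (−4.35000)² + (−6.95000)² + (+8.15000)² + (+0.45000)² + (+5.65000)² + (−5.05000)² + (+3.25000)² + (−5.55000)² + (+5.85000)² = 268.96500
Variance = 268.96500 / 9 = 29.88500
SE* = √29.88500

SE* = 5.4667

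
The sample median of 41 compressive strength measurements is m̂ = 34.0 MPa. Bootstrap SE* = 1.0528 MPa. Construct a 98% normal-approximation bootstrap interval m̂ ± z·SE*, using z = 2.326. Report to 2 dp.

(31.55, 36.45)

Margin = 2.326 × 1.0528 = 2.449
Interval: 34.0 ± 2.449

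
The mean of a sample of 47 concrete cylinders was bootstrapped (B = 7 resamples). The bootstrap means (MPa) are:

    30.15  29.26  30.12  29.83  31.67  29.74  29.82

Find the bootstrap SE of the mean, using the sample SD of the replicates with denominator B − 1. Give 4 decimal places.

Bootstrap SE is the standard deviation of the 7 replicate means.
Mean of replicates: (30.15 + 29.26 + 30.12 + 29.83 + 31.67 + 29.74 + 29.82) / 7 = 210.59000 / 7 = 30.08429
Sum of squared deviations: (+0.06571)² + (−0.82429)² + (+0.03571)² + (−0.25429)² + (+1.58571)² + (−0.34429)² + (−0.26429)² = 3.45257
Variance = 3.45257 / 6 = 0.57543
SE* = √0.57543

SE* = 0.7586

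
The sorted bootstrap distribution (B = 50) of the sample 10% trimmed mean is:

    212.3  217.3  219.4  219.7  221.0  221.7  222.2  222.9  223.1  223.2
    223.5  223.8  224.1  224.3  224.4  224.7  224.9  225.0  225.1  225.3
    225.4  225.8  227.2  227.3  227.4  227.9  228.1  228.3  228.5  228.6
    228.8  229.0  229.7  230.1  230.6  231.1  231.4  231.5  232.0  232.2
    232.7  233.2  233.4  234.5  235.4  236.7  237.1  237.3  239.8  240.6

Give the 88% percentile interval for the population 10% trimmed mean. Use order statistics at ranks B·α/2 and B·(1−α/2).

(219.4, 237.1)

α = 0.12; lower rank = 50 × 0.060 = 3; upper rank = 50 × 0.940 = 47.
The 3rd smallest replicate is 219.4; the 47th is 237.1.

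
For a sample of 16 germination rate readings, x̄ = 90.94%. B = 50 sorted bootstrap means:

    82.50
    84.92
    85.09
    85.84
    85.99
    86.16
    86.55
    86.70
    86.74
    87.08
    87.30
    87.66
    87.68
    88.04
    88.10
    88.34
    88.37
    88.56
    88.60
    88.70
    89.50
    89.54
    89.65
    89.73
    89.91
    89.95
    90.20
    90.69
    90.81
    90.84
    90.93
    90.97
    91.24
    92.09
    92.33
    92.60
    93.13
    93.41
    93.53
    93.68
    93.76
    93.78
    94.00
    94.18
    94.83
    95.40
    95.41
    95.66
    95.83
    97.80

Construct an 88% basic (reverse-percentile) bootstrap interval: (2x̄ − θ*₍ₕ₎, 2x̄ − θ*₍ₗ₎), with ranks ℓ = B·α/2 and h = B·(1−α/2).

(86.47, 96.79)

Percentile endpoints at ranks 3 and 47: θ*₍3₎ = 85.09, θ*₍47₎ = 95.41.
Basic interval reflects these around x̄:
  lower = 2 × 90.94 − 95.41 = 86.47
  upper = 2 × 90.94 − 85.09 = 96.79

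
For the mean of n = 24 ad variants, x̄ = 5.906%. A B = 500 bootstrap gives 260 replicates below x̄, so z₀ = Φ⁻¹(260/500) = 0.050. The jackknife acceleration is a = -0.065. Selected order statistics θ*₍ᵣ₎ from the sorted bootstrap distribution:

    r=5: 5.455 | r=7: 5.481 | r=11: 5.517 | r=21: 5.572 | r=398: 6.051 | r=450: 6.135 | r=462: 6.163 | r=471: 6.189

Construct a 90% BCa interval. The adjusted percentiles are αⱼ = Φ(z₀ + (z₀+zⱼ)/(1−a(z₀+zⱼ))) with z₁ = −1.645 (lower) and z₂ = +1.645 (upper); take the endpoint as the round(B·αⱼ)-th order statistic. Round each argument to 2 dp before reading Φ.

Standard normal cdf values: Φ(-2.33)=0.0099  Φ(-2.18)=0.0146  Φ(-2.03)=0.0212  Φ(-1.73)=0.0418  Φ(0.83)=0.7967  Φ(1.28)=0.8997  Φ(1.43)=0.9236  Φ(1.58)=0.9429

Lower: z₀ + z₁ = 0.050 + (-1.645) = -1.595; 1 − a(z₀+z₁) = 1 − (-0.065)(-1.595) = 0.8963; argument = 0.050 + (-1.595)/0.8963 = -1.7295 → -1.73.
α₁ = Φ(-1.73) = 0.0418; rank = round(500 × 0.0418) = 21; θ*₍21₎ = 5.572.
Upper: z₀ + z₂ = 1.695; 1 − a(z₀+z₂) = 1.1102; argument = 1.5768 → 1.58; α₂ = 0.9429; rank = 471; θ*₍471₎ = 6.189.

(5.572, 6.189)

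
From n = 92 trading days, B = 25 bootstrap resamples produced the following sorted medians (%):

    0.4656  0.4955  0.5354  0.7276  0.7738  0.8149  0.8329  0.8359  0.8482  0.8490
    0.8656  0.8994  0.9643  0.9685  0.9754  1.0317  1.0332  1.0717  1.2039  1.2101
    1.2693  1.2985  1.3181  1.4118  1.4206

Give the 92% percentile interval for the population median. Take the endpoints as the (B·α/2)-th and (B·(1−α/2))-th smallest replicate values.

(0.4656, 1.4118)

α = 0.08; lower rank = 25 × 0.040 = 1; upper rank = 25 × 0.960 = 24.
The 1st smallest replicate is 0.4656; the 24th is 1.4118.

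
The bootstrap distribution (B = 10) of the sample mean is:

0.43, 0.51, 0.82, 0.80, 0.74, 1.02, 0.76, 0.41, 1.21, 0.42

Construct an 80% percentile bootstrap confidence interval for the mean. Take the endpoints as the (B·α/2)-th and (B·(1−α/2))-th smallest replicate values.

Sorted replicates: 0.41, 0.42, 0.43, 0.51, 0.74, 0.76, 0.80, 0.82, 1.02, 1.21
α = 0.20; lower rank = 10 × 0.100 = 1; upper rank = 10 × 0.900 = 9.
The 1st smallest replicate is 0.41; the 9th is 1.02.

(0.41, 1.02)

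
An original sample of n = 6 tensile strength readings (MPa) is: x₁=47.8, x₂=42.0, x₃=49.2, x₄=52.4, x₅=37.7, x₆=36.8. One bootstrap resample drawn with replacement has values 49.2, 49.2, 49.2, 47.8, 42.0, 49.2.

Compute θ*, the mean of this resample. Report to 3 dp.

θ* = 47.767

Mean = (49.2 + 49.2 + 49.2 + 47.8 + 42.0 + 49.2) / 6 = 286.60 / 6 = 47.767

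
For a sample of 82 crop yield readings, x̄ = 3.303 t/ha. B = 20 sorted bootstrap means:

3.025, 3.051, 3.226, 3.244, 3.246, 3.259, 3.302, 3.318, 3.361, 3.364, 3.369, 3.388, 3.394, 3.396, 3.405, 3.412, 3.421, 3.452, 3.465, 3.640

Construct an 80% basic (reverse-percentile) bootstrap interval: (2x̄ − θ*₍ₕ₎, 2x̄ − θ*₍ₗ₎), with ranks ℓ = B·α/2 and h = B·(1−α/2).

(3.154, 3.555)

Percentile endpoints at ranks 2 and 18: θ*₍2₎ = 3.051, θ*₍18₎ = 3.452.
Basic interval reflects these around x̄:
  lower = 2 × 3.303 − 3.452 = 3.154
  upper = 2 × 3.303 − 3.051 = 3.555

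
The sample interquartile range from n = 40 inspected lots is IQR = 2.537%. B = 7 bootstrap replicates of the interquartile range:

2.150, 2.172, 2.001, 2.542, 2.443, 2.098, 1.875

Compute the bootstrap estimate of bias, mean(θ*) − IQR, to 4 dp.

mean(θ*) = (2.150 + 2.172 + 2.001 + 2.542 + 2.443 + 2.098 + 1.875) / 7 = 2.18300
bias = 2.18300 − 2.537

bias = −0.3540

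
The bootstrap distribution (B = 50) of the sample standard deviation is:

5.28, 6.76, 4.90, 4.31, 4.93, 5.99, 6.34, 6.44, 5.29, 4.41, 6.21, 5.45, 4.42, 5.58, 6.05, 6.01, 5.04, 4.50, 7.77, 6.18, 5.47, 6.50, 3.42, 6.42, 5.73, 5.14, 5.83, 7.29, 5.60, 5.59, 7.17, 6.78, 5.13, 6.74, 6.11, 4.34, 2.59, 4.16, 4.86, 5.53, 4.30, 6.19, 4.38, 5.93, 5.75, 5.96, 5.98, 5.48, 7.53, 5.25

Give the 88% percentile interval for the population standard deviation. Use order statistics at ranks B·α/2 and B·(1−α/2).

(4.16, 7.17)

Sorted replicates: 2.59, 3.42, 4.16, 4.30, 4.31, 4.34, 4.38, 4.41, 4.42, 4.50, 4.86, 4.90, 4.93, 5.04, 5.13, 5.14, 5.25, 5.28, 5.29, 5.45, 5.47, 5.48, 5.53, 5.58, 5.59, 5.60, 5.73, 5.75, 5.83, 5.93, 5.96, 5.98, 5.99, 6.01, 6.05, 6.11, 6.18, 6.19, 6.21, 6.34, 6.42, 6.44, 6.50, 6.74, 6.76, 6.78, 7.17, 7.29, 7.53, 7.77
α = 0.12; lower rank = 50 × 0.060 = 3; upper rank = 50 × 0.940 = 47.
The 3rd smallest replicate is 4.16; the 47th is 7.17.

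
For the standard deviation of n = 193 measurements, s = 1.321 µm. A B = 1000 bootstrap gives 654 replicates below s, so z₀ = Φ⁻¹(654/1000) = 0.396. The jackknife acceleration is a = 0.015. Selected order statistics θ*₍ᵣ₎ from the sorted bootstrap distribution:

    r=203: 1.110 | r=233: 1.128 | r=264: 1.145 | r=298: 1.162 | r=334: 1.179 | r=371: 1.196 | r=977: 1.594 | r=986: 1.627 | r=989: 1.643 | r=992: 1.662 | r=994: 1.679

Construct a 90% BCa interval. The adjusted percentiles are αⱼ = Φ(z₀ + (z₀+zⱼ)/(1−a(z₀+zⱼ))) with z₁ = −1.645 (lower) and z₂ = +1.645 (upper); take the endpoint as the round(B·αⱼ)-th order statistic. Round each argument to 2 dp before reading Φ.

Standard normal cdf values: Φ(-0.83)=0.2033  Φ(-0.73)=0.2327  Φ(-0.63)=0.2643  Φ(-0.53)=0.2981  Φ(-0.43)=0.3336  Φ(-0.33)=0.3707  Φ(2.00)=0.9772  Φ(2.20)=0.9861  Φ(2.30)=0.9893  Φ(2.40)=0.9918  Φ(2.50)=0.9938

Lower: z₀ + z₁ = 0.396 + (-1.645) = -1.249; 1 − a(z₀+z₁) = 1 − (0.015)(-1.249) = 1.0187; argument = 0.396 + (-1.249)/1.0187 = -0.8300 → -0.83.
α₁ = Φ(-0.83) = 0.2033; rank = round(1000 × 0.2033) = 203; θ*₍203₎ = 1.110.
Upper: z₀ + z₂ = 2.041; 1 − a(z₀+z₂) = 0.9694; argument = 2.5015 → 2.50; α₂ = 0.9938; rank = 994; θ*₍994₎ = 1.679.

(1.110, 1.679)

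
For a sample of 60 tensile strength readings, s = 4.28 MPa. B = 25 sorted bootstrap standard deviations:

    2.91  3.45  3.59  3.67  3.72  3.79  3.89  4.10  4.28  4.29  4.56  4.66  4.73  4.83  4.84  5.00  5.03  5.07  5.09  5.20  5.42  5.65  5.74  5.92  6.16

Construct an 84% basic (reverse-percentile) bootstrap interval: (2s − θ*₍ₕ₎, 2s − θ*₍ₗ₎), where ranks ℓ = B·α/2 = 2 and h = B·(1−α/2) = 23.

Percentile endpoints at ranks 2 and 23: θ*₍2₎ = 3.45, θ*₍23₎ = 5.74.
Basic interval reflects these around s:
  lower = 2 × 4.28 − 5.74 = 2.82
  upper = 2 × 4.28 − 3.45 = 5.11

(2.82, 5.11)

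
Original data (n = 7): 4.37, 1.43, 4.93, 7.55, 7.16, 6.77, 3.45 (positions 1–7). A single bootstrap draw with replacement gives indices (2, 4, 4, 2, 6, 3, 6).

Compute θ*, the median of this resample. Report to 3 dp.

Resample values: 1.43, 7.55, 7.55, 1.43, 6.77, 4.93, 6.77.
Sorted: 1.43, 1.43, 4.93, 6.77, 6.77, 7.55, 7.55
Median = middle value = 6.770

θ* = 6.770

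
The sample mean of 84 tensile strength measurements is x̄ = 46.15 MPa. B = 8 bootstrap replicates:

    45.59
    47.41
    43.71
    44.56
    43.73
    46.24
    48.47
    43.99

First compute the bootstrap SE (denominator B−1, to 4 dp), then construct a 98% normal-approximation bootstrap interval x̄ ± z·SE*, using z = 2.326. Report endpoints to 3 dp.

Mean of replicates = 45.4625; sum of squared deviations = 22.5141; SE* = √(22.5141/7) = 1.7934
Margin = 2.326 × 1.7934 = 4.1714
Interval: 46.15 ± 4.1714

(41.979, 50.321)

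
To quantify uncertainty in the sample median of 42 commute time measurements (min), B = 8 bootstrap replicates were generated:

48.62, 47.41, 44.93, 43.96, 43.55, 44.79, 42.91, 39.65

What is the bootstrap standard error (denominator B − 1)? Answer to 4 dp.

Bootstrap SE is the standard deviation of the 8 replicate medians.
Mean of replicates: (48.62 + 47.41 + 44.93 + 43.96 + 43.55 + 44.79 + 42.91 + 39.65) / 8 = 355.82000 / 8 = 44.47750
Sum of squared deviations: (+4.14250)² + (+2.93250)² + (+0.45250)² + (−0.51750)² + (−0.92750)² + (+0.31250)² + (−1.56750)² + (−4.82750)² = 52.95215
Variance = 52.95215 / 7 = 7.56459
SE* = √7.56459

SE* = 2.7504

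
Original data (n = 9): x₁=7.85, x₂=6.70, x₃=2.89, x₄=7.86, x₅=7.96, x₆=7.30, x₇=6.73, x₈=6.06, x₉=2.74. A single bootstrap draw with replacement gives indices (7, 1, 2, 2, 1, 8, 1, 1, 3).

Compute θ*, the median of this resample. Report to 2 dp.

Resample values: 6.73, 7.85, 6.70, 6.70, 7.85, 6.06, 7.85, 7.85, 2.89.
Sorted: 2.89, 6.06, 6.70, 6.70, 6.73, 7.85, 7.85, 7.85, 7.85
Median = middle value = 6.73

θ* = 6.73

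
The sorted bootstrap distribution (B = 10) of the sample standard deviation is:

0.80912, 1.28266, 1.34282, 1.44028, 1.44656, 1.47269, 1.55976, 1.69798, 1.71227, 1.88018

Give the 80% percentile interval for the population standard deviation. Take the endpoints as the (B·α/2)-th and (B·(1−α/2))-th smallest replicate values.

α = 0.20; lower rank = 10 × 0.100 = 1; upper rank = 10 × 0.900 = 9.
The 1st smallest replicate is 0.80912; the 9th is 1.71227.

(0.80912, 1.71227)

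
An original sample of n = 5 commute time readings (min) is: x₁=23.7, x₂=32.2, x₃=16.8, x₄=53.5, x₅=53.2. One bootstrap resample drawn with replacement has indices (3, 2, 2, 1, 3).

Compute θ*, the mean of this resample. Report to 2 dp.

Resample values: 16.8, 32.2, 32.2, 23.7, 16.8.
Mean = (16.8 + 32.2 + 32.2 + 23.7 + 16.8) / 5 = 121.70 / 5 = 24.34

θ* = 24.34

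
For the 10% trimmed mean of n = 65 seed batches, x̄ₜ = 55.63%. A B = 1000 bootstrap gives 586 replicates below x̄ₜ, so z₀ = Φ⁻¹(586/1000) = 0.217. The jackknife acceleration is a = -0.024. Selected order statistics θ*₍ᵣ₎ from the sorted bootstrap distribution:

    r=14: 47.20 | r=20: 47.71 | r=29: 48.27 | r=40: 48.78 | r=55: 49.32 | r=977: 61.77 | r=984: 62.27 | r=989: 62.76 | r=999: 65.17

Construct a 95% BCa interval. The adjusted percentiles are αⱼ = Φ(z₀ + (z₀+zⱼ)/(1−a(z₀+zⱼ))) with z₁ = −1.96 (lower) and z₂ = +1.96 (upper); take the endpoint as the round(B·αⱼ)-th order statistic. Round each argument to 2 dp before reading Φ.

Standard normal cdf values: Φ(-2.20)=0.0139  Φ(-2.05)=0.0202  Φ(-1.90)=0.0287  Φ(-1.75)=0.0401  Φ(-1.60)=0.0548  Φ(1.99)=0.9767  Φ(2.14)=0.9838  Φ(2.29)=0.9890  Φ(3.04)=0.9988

Lower: z₀ + z₁ = 0.217 + (-1.960) = -1.743; 1 − a(z₀+z₁) = 1 − (-0.024)(-1.743) = 0.9582; argument = 0.217 + (-1.743)/0.9582 = -1.6021 → -1.60.
α₁ = Φ(-1.60) = 0.0548; rank = round(1000 × 0.0548) = 55; θ*₍55₎ = 49.32.
Upper: z₀ + z₂ = 2.177; 1 − a(z₀+z₂) = 1.0522; argument = 2.2859 → 2.29; α₂ = 0.9890; rank = 989; θ*₍989₎ = 62.76.

(49.32, 62.76)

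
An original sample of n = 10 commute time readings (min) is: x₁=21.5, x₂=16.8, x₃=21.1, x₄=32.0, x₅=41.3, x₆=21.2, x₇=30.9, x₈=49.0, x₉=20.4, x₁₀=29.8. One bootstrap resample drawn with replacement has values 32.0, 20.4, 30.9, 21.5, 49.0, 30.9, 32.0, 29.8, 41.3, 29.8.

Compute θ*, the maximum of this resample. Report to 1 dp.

θ* = 49.0

Maximum = 49.0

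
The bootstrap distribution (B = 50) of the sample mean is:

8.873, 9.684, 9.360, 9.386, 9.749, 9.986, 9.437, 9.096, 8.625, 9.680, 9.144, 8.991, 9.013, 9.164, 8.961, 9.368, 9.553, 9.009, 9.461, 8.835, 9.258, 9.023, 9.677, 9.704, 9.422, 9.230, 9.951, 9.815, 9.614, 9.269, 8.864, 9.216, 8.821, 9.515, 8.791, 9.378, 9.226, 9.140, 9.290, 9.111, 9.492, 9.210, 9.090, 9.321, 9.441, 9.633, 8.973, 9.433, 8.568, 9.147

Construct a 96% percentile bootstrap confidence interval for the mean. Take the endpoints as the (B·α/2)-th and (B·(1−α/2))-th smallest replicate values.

Sorted replicates: 8.568, 8.625, 8.791, 8.821, 8.835, 8.864, 8.873, 8.961, 8.973, 8.991, 9.009, 9.013, 9.023, 9.090, 9.096, 9.111, 9.140, 9.144, 9.147, 9.164, 9.210, 9.216, 9.226, 9.230, 9.258, 9.269, 9.290, 9.321, 9.360, 9.368, 9.378, 9.386, 9.422, 9.433, 9.437, 9.441, 9.461, 9.492, 9.515, 9.553, 9.614, 9.633, 9.677, 9.680, 9.684, 9.704, 9.749, 9.815, 9.951, 9.986
α = 0.04; lower rank = 50 × 0.020 = 1; upper rank = 50 × 0.980 = 49.
The 1st smallest replicate is 8.568; the 49th is 9.951.

(8.568, 9.951)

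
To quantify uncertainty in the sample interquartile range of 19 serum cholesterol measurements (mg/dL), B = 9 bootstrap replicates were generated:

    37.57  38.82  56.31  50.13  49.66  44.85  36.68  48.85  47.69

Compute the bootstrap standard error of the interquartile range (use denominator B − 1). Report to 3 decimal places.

SE* = 6.682

Bootstrap SE is the standard deviation of the 9 replicate interquartile ranges.
Mean of replicates: (37.57 + 38.82 + 56.31 + 50.13 + 49.66 + 44.85 + 36.68 + 48.85 + 47.69) / 9 = 410.5600 / 9 = 45.6178
Sum of squared deviations: (−8.0478)² + (−6.7978)² + (+10.6922)² + (+4.5122)² + (+4.0422)² + (−0.7678)² + (−8.9378)² + (+3.2322)² + (+2.0722)² = 357.2146
Variance = 357.2146 / 8 = 44.6518
SE* = √44.6518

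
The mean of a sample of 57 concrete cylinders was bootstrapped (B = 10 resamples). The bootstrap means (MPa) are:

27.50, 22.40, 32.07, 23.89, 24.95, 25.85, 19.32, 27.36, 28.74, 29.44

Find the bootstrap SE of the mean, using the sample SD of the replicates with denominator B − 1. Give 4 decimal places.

SE* = 3.7001

Bootstrap SE is the standard deviation of the 10 replicate means.
Mean of replicates: (27.50 + 22.40 + 32.07 + 23.89 + 24.95 + 25.85 + 19.32 + 27.36 + 28.74 + 29.44) / 10 = 261.52000 / 10 = 26.15200
Sum of squared deviations: (+1.34800)² + (−3.75200)² + (+5.91800)² + (−2.26200)² + (−1.20200)² + (−0.30200)² + (−6.83200)² + (+1.20800)² + (+2.58800)² + (+3.28800)² = 123.21416
Variance = 123.21416 / 9 = 13.69046
SE* = √13.69046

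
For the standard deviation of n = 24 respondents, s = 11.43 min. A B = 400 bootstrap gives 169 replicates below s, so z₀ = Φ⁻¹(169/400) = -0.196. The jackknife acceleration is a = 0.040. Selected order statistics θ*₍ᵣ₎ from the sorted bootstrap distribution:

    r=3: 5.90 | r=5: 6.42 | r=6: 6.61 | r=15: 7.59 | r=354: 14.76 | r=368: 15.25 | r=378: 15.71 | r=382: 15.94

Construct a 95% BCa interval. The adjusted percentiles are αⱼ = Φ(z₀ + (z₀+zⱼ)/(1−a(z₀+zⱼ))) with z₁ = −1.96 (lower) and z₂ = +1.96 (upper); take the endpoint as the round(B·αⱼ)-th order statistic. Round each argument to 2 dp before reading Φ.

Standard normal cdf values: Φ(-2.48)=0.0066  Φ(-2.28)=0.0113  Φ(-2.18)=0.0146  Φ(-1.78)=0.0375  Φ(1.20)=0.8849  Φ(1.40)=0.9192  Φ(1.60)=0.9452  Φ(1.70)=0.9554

Lower: z₀ + z₁ = -0.196 + (-1.960) = -2.156; 1 − a(z₀+z₁) = 1 − (0.040)(-2.156) = 1.0862; argument = -0.196 + (-2.156)/1.0862 = -2.1808 → -2.18.
α₁ = Φ(-2.18) = 0.0146; rank = round(400 × 0.0146) = 6; θ*₍6₎ = 6.61.
Upper: z₀ + z₂ = 1.764; 1 − a(z₀+z₂) = 0.9294; argument = 1.7019 → 1.70; α₂ = 0.9554; rank = 382; θ*₍382₎ = 15.94.

(6.61, 15.94)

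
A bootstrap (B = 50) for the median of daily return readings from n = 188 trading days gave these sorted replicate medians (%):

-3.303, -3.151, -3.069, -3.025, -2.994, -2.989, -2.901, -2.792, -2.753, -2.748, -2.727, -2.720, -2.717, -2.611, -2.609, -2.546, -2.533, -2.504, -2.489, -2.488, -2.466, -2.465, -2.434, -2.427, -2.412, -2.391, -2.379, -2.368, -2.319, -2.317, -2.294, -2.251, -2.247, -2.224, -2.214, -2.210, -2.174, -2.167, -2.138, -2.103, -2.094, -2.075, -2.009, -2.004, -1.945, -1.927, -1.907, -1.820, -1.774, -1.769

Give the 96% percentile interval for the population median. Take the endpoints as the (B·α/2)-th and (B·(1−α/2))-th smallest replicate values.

α = 0.04; lower rank = 50 × 0.020 = 1; upper rank = 50 × 0.980 = 49.
The 1st smallest replicate is -3.303; the 49th is -1.774.

(-3.303, -1.774)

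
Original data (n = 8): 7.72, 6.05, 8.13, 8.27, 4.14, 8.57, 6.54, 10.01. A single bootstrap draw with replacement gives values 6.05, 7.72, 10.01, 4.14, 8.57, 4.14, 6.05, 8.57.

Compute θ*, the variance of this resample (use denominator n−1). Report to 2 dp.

Mean = 6.9062; sum of squared deviations = 32.6022
s² = 32.6022 / 7 = 4.6575

θ* = 4.66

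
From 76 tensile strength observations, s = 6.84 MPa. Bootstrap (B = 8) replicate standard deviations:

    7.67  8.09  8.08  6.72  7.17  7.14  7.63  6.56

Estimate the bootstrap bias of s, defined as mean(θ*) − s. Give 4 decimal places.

bias = +0.5425

mean(θ*) = (7.67 + 8.09 + 8.08 + 6.72 + 7.17 + 7.14 + 7.63 + 6.56) / 8 = 7.38250
bias = 7.38250 − 6.84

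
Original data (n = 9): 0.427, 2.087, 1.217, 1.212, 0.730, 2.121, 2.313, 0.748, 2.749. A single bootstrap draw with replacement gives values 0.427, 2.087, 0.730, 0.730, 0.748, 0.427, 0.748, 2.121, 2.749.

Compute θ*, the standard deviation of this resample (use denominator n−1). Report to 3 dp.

θ* = 0.872

Mean = 1.1963; sum of squared deviations = 6.0798
s² = 6.0798 / 8 = 0.7600
s = √0.7600 = 0.872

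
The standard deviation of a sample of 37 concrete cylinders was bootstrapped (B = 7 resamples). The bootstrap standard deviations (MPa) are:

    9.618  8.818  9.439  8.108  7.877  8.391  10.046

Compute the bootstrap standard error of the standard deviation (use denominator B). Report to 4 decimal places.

Bootstrap SE is the standard deviation of the 7 replicate standard deviations.
Mean of replicates: (9.618 + 8.818 + 9.439 + 8.108 + 7.877 + 8.391 + 10.046) / 7 = 62.29700 / 7 = 8.89957
Sum of squared deviations: (+0.71843)² + (−0.08157)² + (+0.53943)² + (−0.79157)² + (−1.02257)² + (−0.50857)² + (+1.14643)² = 4.05896
Variance = 4.05896 / 7 = 0.57985
SE* = √0.57985

SE* = 0.7615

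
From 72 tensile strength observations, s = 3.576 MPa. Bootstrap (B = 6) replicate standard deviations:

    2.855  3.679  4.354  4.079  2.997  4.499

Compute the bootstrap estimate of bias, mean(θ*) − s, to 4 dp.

bias = +0.1678

mean(θ*) = (2.855 + 3.679 + 4.354 + 4.079 + 2.997 + 4.499) / 6 = 3.74383
bias = 3.74383 − 3.576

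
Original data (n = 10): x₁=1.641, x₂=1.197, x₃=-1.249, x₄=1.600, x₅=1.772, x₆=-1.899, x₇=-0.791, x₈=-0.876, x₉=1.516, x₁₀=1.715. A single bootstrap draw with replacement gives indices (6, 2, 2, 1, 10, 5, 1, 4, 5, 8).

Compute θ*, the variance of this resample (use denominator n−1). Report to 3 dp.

θ* = 1.653

Resample values: -1.899, 1.197, 1.197, 1.641, 1.715, 1.772, 1.641, 1.600, 1.772, -0.876.
Mean = 0.9760; sum of squared deviations = 14.8804
s² = 14.8804 / 9 = 1.6534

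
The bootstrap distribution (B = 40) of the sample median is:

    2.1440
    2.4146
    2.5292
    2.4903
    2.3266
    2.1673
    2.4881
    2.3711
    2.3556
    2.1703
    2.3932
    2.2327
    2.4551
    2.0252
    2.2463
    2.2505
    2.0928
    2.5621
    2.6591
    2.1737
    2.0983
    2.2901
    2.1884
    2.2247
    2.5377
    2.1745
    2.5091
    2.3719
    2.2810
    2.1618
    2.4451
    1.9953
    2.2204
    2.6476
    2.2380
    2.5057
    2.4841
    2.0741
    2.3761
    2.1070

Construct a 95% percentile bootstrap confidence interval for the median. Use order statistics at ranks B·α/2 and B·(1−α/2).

(1.9953, 2.6476)

Sorted replicates: 1.9953, 2.0252, 2.0741, 2.0928, 2.0983, 2.1070, 2.1440, 2.1618, 2.1673, 2.1703, 2.1737, 2.1745, 2.1884, 2.2204, 2.2247, 2.2327, 2.2380, 2.2463, 2.2505, 2.2810, 2.2901, 2.3266, 2.3556, 2.3711, 2.3719, 2.3761, 2.3932, 2.4146, 2.4451, 2.4551, 2.4841, 2.4881, 2.4903, 2.5057, 2.5091, 2.5292, 2.5377, 2.5621, 2.6476, 2.6591
α = 0.05; lower rank = 40 × 0.025 = 1; upper rank = 40 × 0.975 = 39.
The 1st smallest replicate is 1.9953; the 39th is 2.6476.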